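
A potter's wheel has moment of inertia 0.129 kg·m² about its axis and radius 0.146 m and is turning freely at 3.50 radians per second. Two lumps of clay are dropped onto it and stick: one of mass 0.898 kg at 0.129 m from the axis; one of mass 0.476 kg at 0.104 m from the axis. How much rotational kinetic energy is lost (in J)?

energy lost ≈ 0.106 J

The added mass arrives with no angular momentum about the axis, and any external torque about the axis is negligible, so the system's angular momentum is conserved.
Added inertia Σmr² = (0.898)(0.129)² + (0.476)(0.104)² = 0.02009 kg·m²; I_f = 0.1290 + 0.02009 = 0.1491 kg·m².
ω_f = I_p ω_i / I_f = (0.1290)(3.50) / 0.1491 = 3.028 rad/s.
KE_i = ½(0.1290)(3.500 rad/s)² = 0.7901 J; KE_f = ½(0.1491)(3.028)² = 0.6836 J.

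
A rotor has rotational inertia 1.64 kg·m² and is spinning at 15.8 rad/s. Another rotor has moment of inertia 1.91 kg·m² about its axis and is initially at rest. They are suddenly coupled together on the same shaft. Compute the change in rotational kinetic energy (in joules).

The coupling torques are internal; angular momentum about the shared axis is conserved.
Taking A's sense as positive: L = (1.640)(15.8) = 25.91 kg·m²·rad/s.
Combined I = 1.640 + 1.910 = 3.550 kg·m².
ω_f = L / I = 25.91 / 3.550 = 7.299 rad/s.
KE_i = ½ΣIω² = 204.7 J; KE_f = ½(3.550)(7.299)² = 94.57 J.

ΔKE ≈ -110 J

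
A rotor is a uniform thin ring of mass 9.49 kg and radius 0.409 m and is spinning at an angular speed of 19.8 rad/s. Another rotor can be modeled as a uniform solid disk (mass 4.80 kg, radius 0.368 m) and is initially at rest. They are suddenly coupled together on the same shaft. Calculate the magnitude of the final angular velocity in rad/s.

|ω_f| ≈ 16.4 rad/s

The coupling torques are internal; angular momentum about the shared axis is conserved.
Moments of inertia: I_A = (9.49)(0.409)² = 1.587 kg·m²; I_B = ½(4.80)(0.368)² = 0.3250 kg·m².
Taking A's sense as positive: L = (1.587)(19.8) = 31.43 kg·m²·rad/s.
Combined I = 1.587 + 0.3250 = 1.913 kg·m².
ω_f = L / I = 31.43 / 1.913 = 16.44 rad/s.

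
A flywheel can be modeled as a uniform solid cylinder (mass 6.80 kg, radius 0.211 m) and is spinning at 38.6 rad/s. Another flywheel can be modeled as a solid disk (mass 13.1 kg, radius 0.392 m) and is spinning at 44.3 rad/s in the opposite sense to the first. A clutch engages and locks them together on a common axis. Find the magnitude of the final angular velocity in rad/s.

No external torque acts about the common axis, so total angular momentum is conserved.
Moments of inertia: I_A = ½(6.80)(0.211)² = 0.1514 kg·m²; I_B = ½(13.1)(0.392)² = 1.006 kg·m².
Taking A's sense as positive: L = (0.1514)(38.6) − (1.006)(44.3) = -38.74 kg·m²·rad/s.
Combined I = 0.1514 + 1.006 = 1.158 kg·m².
ω_f = L / I = -38.74 / 1.158 = -33.46 rad/s.

|ω_f| ≈ 33.5 rad/s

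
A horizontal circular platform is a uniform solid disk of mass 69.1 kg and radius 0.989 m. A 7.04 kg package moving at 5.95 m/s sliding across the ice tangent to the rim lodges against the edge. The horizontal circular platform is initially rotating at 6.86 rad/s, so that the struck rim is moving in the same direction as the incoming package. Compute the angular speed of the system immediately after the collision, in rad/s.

|ω_f| ≈ 6.72 rad/s

About the central axle the impulsive forces during the collision are internal, so angular momentum about that axis is conserved.
I_p = ½(69.1)(0.989)² = 33.79 kg·m². Taking the sense of the package's angular momentum as positive, L_{package} = m v R = (7.04)(5.95)(0.989) = 41.43 kg·m²/s.
L_i = +I_p ω_p + m v R = +(33.79)(6.86) + 41.43 = 273.3 kg·m²/s.
After sticking, I_f = I_p + m R² = 33.79 + (7.04)(0.989)² = 40.68 kg·m².
ω_f = L_i / I_f = 273.3 / 40.68 = 6.717 rad/s.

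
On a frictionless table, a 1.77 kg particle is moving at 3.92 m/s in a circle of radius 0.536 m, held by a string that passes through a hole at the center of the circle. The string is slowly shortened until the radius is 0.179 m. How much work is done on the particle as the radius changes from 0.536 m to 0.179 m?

The only horizontal force on the mass is along the cord (radial), so it exerts no torque about the hole and angular momentum m v r is conserved.
v₂ = v₁ r₁ / r₂ = (3.92)(0.536) / (0.179) = 11.74 m/s.
W = ΔKE = ½m(v₂² − v₁²) = 108.3 J.

W ≈ 108 J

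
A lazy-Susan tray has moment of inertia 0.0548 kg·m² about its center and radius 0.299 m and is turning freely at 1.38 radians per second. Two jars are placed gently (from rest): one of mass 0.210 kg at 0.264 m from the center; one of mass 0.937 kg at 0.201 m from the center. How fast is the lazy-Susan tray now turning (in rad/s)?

ω_f ≈ 0.705 rad/s

No external torque acts about the center; L_before = L_after.
Added inertia Σmr² = (0.210)(0.264)² + (0.937)(0.201)² = 0.05249 kg·m²; I_f = 0.05480 + 0.05249 = 0.1073 kg·m².
ω_f = I_p ω_i / I_f = (0.05480)(1.38) / 0.1073 = 0.7048 rad/s.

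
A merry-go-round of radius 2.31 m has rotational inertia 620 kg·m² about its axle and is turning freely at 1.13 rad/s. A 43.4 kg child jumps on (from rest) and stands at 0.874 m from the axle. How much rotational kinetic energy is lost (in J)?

energy lost ≈ 20.1 J

No external torque acts about the axle; L_before = L_after.
Added inertia Σmr² = (43.4)(0.874)² = 33.15 kg·m²; I_f = 620.0 + 33.15 = 653.2 kg·m².
ω_f = I_p ω_i / I_f = (620.0)(1.13) / 653.2 = 1.073 rad/s.
KE_i = ½(620.0)(1.130 rad/s)² = 395.8 J; KE_f = ½(653.2)(1.073)² = 375.7 J.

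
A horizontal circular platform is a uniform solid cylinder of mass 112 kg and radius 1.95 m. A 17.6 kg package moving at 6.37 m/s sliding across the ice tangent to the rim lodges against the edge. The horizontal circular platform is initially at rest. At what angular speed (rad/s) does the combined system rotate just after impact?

The axle reaction passes through the central axle and exerts no torque about it; angular momentum about the central axle is conserved through the impact.
I_p = ½(112)(1.95)² = 212.9 kg·m². Taking the sense of the package's angular momentum as positive, L_{package} = m v R = (17.6)(6.37)(1.95) = 218.6 kg·m²/s.
L_i = 0 + 218.6 = 218.6 kg·m²/s.
After sticking, I_f = I_p + m R² = 212.9 + (17.6)(1.95)² = 279.9 kg·m².
ω_f = L_i / I_f = 218.6 / 279.9 = 0.7812 rad/s.

|ω_f| ≈ 0.781 rad/s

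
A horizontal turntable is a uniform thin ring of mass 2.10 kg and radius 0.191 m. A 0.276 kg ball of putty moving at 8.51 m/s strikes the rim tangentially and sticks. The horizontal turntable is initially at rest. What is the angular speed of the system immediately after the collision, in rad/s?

About the axle the impulsive forces during the collision are internal, so angular momentum about that axis is conserved.
I_p = (2.10)(0.191)² = 0.07661 kg·m². Taking the sense of the ball of putty's angular momentum as positive, L_{ball} = m v R = (0.276)(8.51)(0.191) = 0.4486 kg·m²/s.
L_i = 0 + 0.4486 = 0.4486 kg·m²/s.
After sticking, I_f = I_p + m R² = 0.07661 + (0.276)(0.191)² = 0.08668 kg·m².
ω_f = L_i / I_f = 0.4486 / 0.08668 = 5.176 rad/s.

|ω_f| ≈ 5.18 rad/s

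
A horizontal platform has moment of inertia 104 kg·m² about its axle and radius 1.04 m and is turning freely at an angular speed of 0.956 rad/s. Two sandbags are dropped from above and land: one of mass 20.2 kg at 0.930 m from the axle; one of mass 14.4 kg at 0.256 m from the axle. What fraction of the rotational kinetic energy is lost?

fraction ≈ 0.150

The added mass arrives with no angular momentum about the axle, and any external torque about the axle is negligible, so the system's angular momentum is conserved.
Added inertia Σmr² = (20.2)(0.930)² + (14.4)(0.256)² = 18.41 kg·m²; I_f = 104.0 + 18.41 = 122.4 kg·m².
ω_f = I_p ω_i / I_f = (104.0)(0.956) / 122.4 = 0.8122 rad/s.
KE_i = ½(104.0)(0.9560 rad/s)² = 47.52 J; KE_f = ½(122.4)(0.8122)² = 40.38 J.
Fraction lost = 0.1504.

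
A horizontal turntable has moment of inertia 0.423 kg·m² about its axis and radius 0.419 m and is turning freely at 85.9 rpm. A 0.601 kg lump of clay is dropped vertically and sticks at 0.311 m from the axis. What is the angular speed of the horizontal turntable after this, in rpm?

The added mass arrives with no angular momentum about the axis, and any external torque about the axis is negligible, so the system's angular momentum is conserved.
Added inertia Σmr² = (0.601)(0.311)² = 0.05813 kg·m²; I_f = 0.4230 + 0.05813 = 0.4811 kg·m².
ω_f = I_p ω_i / I_f = (0.4230)(85.9) / 0.4811 = 75.52 rpm.

ω_f ≈ 75.5 rpm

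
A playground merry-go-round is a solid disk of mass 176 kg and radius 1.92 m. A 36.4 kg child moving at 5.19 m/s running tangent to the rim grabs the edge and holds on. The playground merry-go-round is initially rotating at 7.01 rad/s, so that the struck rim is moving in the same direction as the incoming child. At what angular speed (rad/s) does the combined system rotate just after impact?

About the axle the impulsive forces during the collision are internal, so angular momentum about that axis is conserved.
I_p = ½(176)(1.92)² = 324.4 kg·m². Taking the sense of the child's angular momentum as positive, L_{child} = m v R = (36.4)(5.19)(1.92) = 362.7 kg·m²/s.
L_i = +I_p ω_p + m v R = +(324.4)(7.01) + 362.7 = 2637 kg·m²/s.
After sticking, I_f = I_p + m R² = 324.4 + (36.4)(1.92)² = 458.6 kg·m².
ω_f = L_i / I_f = 2637 / 458.6 = 5.750 rad/s.

|ω_f| ≈ 5.75 rad/s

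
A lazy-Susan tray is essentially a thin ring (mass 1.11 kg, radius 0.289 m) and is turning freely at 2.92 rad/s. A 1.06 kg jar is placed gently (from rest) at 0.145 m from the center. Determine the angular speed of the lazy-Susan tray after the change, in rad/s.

ω_f ≈ 2.35 rad/s

No external torque acts about the center; L_before = L_after.
I_p = (1.11)(0.289)² = 0.09271 kg·m².
Added inertia Σmr² = (1.06)(0.145)² = 0.02229 kg·m²; I_f = 0.09271 + 0.02229 = 0.1150 kg·m².
ω_f = I_p ω_i / I_f = (0.09271)(2.92) / 0.1150 = 2.354 rad/s.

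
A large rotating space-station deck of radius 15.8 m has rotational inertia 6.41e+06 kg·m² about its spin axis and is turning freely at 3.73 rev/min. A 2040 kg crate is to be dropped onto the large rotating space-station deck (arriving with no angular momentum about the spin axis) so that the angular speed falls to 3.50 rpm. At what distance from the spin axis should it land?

r ≈ 14.4 m

No external torque acts about the spin axis; L_before = L_after.
I_p ω_i = (I_p + m r²) ω_f ⇒ m r² = I_p(ω_i/ω_f − 1) = 6.410e+06(3.73/3.50 − 1) = 4.212e+05 kg·m².
r = √(4.212e+05/2040) = 14.37 m.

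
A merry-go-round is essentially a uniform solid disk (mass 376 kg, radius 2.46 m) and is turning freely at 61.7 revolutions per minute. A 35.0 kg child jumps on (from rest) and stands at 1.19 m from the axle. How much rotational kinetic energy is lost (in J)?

No external torque acts about the axle; L_before = L_after.
I_p = ½(376)(2.46)² = 1138 kg·m².
Added inertia Σmr² = (35.0)(1.19)² = 49.56 kg·m²; I_f = 1138 + 49.56 = 1187 kg·m².
ω_f = I_p ω_i / I_f = (1138)(61.7) / 1187 = 59.12 rpm.
KE_i = ½(1138)(6.461 rad/s)² = 23750 J; KE_f = ½(1187)(6.191)² = 22760 J.

energy lost ≈ 991 J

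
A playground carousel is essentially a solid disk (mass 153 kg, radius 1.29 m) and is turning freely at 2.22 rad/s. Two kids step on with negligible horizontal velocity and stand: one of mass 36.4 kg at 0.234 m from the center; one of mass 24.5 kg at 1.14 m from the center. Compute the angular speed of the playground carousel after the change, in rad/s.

No external torque acts about the center; L_before = L_after.
I_p = ½(153)(1.29)² = 127.3 kg·m².
Added inertia Σmr² = (36.4)(0.234)² + (24.5)(1.14)² = 33.83 kg·m²; I_f = 127.3 + 33.83 = 161.1 kg·m².
ω_f = I_p ω_i / I_f = (127.3)(2.22) / 161.1 = 1.754 rad/s.

ω_f ≈ 1.75 rad/s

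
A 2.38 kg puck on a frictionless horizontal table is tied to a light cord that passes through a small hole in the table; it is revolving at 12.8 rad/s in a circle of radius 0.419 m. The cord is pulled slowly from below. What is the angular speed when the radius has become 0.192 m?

The constraining force is radial, so m r² ω about the center is conserved.
ω₂ = ω₁ (r₁/r₂)² = (12.8)(0.419/0.192)² = 60.96 rad/s.

ω₂ ≈ 61.0 rad/s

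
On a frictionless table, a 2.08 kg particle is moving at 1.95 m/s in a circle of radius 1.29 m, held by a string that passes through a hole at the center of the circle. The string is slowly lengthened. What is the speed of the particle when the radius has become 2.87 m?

Central (radial) force ⇒ zero torque about the center ⇒ m v r is constant.
v₂ = v₁ r₁ / r₂ = (1.95)(1.29) / (2.87) = 0.8765 m/s.

v₂ ≈ 0.876 m/s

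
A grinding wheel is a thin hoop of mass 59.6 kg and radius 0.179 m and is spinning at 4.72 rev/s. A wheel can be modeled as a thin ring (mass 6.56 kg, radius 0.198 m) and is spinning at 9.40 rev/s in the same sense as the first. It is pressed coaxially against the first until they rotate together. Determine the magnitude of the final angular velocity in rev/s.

|ω_f| ≈ 5.28 rev/s

No external torque acts about the common axis, so total angular momentum is conserved.
Moments of inertia: I_A = (59.6)(0.179)² = 1.910 kg·m²; I_B = (6.56)(0.198)² = 0.2572 kg·m².
Taking A's sense as positive: L = (1.910)(4.72) + (0.2572)(9.40) = 11.43 kg·m²·rev/s.
Combined I = 1.910 + 0.2572 = 2.167 kg·m².
ω_f = L / I = 11.43 / 2.167 = 5.275 rev/s.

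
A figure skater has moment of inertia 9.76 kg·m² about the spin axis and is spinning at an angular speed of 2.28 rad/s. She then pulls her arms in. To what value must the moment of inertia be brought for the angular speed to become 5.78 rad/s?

No external torque acts about the spin axis, so angular momentum is conserved.
I₂ = I₁ω₁ / ω₂ = (9.76)(2.28) / (5.78) = 3.850 kg·m².

I₂ ≈ 3.85 kg·m²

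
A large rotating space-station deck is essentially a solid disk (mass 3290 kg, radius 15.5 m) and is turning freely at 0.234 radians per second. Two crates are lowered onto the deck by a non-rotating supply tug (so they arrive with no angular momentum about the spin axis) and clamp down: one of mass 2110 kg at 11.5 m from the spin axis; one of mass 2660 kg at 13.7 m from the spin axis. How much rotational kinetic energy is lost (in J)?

energy lost ≈ 7180 J

The added mass arrives with no angular momentum about the spin axis, and any external torque about the spin axis is negligible, so the system's angular momentum is conserved.
I_p = ½(3290)(15.5)² = 3.952e+05 kg·m².
Added inertia Σmr² = (2110)(11.5)² + (2660)(13.7)² = 7.783e+05 kg·m²; I_f = 3.952e+05 + 7.783e+05 = 1.174e+06 kg·m².
ω_f = I_p ω_i / I_f = (3.952e+05)(0.234) / 1.174e+06 = 0.07881 rad/s.
KE_i = ½(3.952e+05)(0.2340 rad/s)² = 10820 J; KE_f = ½(1.174e+06)(0.07881)² = 3644 J.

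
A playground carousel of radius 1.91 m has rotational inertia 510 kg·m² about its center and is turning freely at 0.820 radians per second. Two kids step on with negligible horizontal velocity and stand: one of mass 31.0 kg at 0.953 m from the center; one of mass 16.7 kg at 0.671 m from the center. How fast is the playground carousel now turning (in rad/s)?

The added mass arrives with no angular momentum about the center, and any external torque about the center is negligible, so the system's angular momentum is conserved.
Added inertia Σmr² = (31.0)(0.953)² + (16.7)(0.671)² = 35.67 kg·m²; I_f = 510.0 + 35.67 = 545.7 kg·m².
ω_f = I_p ω_i / I_f = (510.0)(0.820) / 545.7 = 0.7664 rad/s.

ω_f ≈ 0.766 rad/s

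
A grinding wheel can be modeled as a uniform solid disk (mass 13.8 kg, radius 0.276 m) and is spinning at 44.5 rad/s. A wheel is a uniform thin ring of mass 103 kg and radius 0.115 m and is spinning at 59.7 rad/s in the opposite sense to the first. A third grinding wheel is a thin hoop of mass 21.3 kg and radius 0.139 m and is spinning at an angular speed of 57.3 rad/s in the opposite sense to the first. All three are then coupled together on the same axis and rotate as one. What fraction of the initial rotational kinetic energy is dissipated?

The coupling torques are internal; angular momentum about the shared axis is conserved.
Moments of inertia: I_A = ½(13.8)(0.276)² = 0.5256 kg·m²; I_B = (103)(0.115)² = 1.362 kg·m²; I_C = (21.3)(0.139)² = 0.4115 kg·m².
Taking A's sense as positive: L = (0.5256)(44.5) − (1.362)(59.7) − (0.4115)(57.3) = -81.51 kg·m²·rad/s.
Combined I = 0.5256 + 1.362 + 0.4115 = 2.299 kg·m².
ω_f = L / I = -81.51 / 2.299 = -35.45 rad/s.
KE_i = ½ΣIω² = 3623 J; KE_f = ½(2.299)(35.45)² = 1445 J.
Fraction dissipated = (KE_i − KE_f)/KE_i = 0.6013.

fraction ≈ 0.601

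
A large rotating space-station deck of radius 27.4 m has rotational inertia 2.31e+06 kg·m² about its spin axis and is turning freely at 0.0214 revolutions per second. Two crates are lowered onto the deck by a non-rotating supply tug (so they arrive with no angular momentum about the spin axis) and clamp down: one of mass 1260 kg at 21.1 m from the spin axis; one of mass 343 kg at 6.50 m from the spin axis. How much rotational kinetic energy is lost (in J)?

No external torque acts about the spin axis; L_before = L_after.
Added inertia Σmr² = (1260)(21.1)² + (343)(6.50)² = 5.755e+05 kg·m²; I_f = 2.310e+06 + 5.755e+05 = 2.885e+06 kg·m².
ω_f = I_p ω_i / I_f = (2.310e+06)(0.0214) / 2.885e+06 = 0.01713 rev/s.
KE_i = ½(2.310e+06)(0.1345 rad/s)² = 20880 J; KE_f = ½(2.885e+06)(0.1076)² = 16720 J.

energy lost ≈ 4160 J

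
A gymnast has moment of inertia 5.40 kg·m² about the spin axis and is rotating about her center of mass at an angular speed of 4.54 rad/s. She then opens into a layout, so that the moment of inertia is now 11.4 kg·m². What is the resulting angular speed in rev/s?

ω₂ ≈ 0.342 rev/s

No external torque acts about the spin axis, so angular momentum is conserved.
ω₂ = I₁ω₁ / I₂ = (5.400)(4.54 rad/s) / (11.40) = 2.151 rad/s = 0.3423 rev/s.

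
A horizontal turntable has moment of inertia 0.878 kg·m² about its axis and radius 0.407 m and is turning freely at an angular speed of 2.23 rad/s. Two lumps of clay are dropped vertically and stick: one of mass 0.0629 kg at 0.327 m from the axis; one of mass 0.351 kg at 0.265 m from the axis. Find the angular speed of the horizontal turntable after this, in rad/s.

The added mass arrives with no angular momentum about the axis, and any external torque about the axis is negligible, so the system's angular momentum is conserved.
Added inertia Σmr² = (0.0629)(0.327)² + (0.351)(0.265)² = 0.03137 kg·m²; I_f = 0.8780 + 0.03137 = 0.9094 kg·m².
ω_f = I_p ω_i / I_f = (0.8780)(2.23) / 0.9094 = 2.153 rad/s.

ω_f ≈ 2.15 rad/s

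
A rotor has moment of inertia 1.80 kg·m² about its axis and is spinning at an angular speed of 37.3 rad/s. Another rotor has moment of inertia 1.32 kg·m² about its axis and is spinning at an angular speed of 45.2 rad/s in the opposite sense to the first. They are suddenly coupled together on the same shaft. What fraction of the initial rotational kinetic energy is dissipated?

The coupling torques are internal; angular momentum about the shared axis is conserved.
Taking A's sense as positive: L = (1.800)(37.3) − (1.320)(45.2) = 7.476 kg·m²·rad/s.
Combined I = 1.800 + 1.320 = 3.120 kg·m².
ω_f = L / I = 7.476 / 3.120 = 2.396 rad/s.
KE_i = ½ΣIω² = 2601 J; KE_f = ½(3.120)(2.396)² = 8.957 J.
Fraction dissipated = (KE_i − KE_f)/KE_i = 0.9966.

fraction ≈ 0.997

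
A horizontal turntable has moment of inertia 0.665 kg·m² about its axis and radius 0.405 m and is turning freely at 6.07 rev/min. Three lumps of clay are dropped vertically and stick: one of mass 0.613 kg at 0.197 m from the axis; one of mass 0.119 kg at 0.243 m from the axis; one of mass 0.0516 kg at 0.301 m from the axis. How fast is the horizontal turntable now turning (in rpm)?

ω_f ≈ 5.76 rpm

The added mass arrives with no angular momentum about the axis, and any external torque about the axis is negligible, so the system's angular momentum is conserved.
Added inertia Σmr² = (0.613)(0.197)² + (0.119)(0.243)² + (0.0516)(0.301)² = 0.03549 kg·m²; I_f = 0.6650 + 0.03549 = 0.7005 kg·m².
ω_f = I_p ω_i / I_f = (0.6650)(6.07) / 0.7005 = 5.762 rpm.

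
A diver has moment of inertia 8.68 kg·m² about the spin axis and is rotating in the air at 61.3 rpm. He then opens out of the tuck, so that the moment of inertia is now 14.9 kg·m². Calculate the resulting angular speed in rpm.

ω₂ ≈ 35.7 rpm

No external torque acts about the spin axis, so angular momentum is conserved.
ω₂ = I₁ω₁ / I₂ = (8.680)(61.3 rpm) / (14.90) = 35.71 rpm.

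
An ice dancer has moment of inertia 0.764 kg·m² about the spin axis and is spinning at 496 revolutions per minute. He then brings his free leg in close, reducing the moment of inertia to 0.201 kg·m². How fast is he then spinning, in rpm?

ω₂ ≈ 1890 rpm

No external torque acts about the spin axis, so angular momentum is conserved.
ω₂ = I₁ω₁ / I₂ = (0.7640)(496 rpm) / (0.2010) = 1885 rpm.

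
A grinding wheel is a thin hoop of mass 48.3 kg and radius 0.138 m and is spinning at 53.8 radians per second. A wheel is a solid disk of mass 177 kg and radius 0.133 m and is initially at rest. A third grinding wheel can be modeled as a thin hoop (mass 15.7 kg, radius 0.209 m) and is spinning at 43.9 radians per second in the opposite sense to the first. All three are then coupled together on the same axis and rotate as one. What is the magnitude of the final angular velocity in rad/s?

The coupling torques are internal; angular momentum about the shared axis is conserved.
Moments of inertia: I_A = (48.3)(0.138)² = 0.9198 kg·m²; I_B = ½(177)(0.133)² = 1.565 kg·m²; I_C = (15.7)(0.209)² = 0.6858 kg·m².
Taking A's sense as positive: L = (0.9198)(53.8) − (0.6858)(43.9) = 19.38 kg·m²·rad/s.
Combined I = 0.9198 + 1.565 + 0.6858 = 3.171 kg·m².
ω_f = L / I = 19.38 / 3.171 = 6.112 rad/s.

|ω_f| ≈ 6.11 rad/s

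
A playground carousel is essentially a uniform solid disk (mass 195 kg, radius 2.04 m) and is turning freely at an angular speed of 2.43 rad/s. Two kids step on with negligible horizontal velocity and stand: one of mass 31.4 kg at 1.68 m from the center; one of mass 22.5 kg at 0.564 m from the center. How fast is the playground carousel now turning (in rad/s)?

No external torque acts about the center; L_before = L_after.
I_p = ½(195)(2.04)² = 405.8 kg·m².
Added inertia Σmr² = (31.4)(1.68)² + (22.5)(0.564)² = 95.78 kg·m²; I_f = 405.8 + 95.78 = 501.5 kg·m².
ω_f = I_p ω_i / I_f = (405.8)(2.43) / 501.5 = 1.966 rad/s.

ω_f ≈ 1.97 rad/s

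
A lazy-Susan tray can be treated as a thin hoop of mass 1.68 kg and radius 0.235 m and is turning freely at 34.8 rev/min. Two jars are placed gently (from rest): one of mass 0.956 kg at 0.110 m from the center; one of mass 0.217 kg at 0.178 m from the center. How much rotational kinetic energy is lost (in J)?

The added mass arrives with no angular momentum about the center, and any external torque about the center is negligible, so the system's angular momentum is conserved.
I_p = (1.68)(0.235)² = 0.09278 kg·m².
Added inertia Σmr² = (0.956)(0.110)² + (0.217)(0.178)² = 0.01844 kg·m²; I_f = 0.09278 + 0.01844 = 0.1112 kg·m².
ω_f = I_p ω_i / I_f = (0.09278)(34.8) / 0.1112 = 29.03 rpm.
KE_i = ½(0.09278)(3.644 rad/s)² = 0.6161 J; KE_f = ½(0.1112)(3.040)² = 0.5139 J.

energy lost ≈ 0.102 J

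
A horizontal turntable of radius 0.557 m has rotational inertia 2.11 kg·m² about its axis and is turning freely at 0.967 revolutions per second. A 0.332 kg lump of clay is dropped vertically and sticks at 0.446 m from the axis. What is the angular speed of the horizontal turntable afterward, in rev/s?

ω_f ≈ 0.938 rev/s

No external torque acts about the axis; L_before = L_after.
Added inertia Σmr² = (0.332)(0.446)² = 0.06604 kg·m²; I_f = 2.110 + 0.06604 = 2.176 kg·m².
ω_f = I_p ω_i / I_f = (2.110)(0.967) / 2.176 = 0.9377 rev/s.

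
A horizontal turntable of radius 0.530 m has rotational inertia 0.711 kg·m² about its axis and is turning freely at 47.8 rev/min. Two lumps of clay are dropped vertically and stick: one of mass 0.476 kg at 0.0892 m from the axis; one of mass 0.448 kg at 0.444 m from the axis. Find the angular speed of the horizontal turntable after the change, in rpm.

ω_f ≈ 42.3 rpm

No external torque acts about the axis; L_before = L_after.
Added inertia Σmr² = (0.476)(0.0892)² + (0.448)(0.444)² = 0.09210 kg·m²; I_f = 0.7110 + 0.09210 = 0.8031 kg·m².
ω_f = I_p ω_i / I_f = (0.7110)(47.8) / 0.8031 = 42.32 rpm.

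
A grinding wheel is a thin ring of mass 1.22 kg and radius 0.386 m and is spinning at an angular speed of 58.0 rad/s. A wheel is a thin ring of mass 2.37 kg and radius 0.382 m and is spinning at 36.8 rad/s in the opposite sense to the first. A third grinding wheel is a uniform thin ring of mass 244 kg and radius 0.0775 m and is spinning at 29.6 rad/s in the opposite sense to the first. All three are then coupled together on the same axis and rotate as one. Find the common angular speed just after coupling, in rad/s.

|ω_f| ≈ 22.9 rad/s

The coupling torques are internal; angular momentum about the shared axis is conserved.
Moments of inertia: I_A = (1.22)(0.386)² = 0.1818 kg·m²; I_B = (2.37)(0.382)² = 0.3458 kg·m²; I_C = (244)(0.0775)² = 1.466 kg·m².
Taking A's sense as positive: L = (0.1818)(58.0) − (0.3458)(36.8) − (1.466)(29.6) = -45.56 kg·m²·rad/s.
Combined I = 0.1818 + 0.3458 + 1.466 = 1.993 kg·m².
ω_f = L / I = -45.56 / 1.993 = -22.86 rad/s.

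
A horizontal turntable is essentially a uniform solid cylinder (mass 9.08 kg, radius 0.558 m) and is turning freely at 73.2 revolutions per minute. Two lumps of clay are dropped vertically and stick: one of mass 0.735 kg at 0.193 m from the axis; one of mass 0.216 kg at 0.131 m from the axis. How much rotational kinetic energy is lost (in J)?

The added mass arrives with no angular momentum about the axis, and any external torque about the axis is negligible, so the system's angular momentum is conserved.
I_p = ½(9.08)(0.558)² = 1.414 kg·m².
Added inertia Σmr² = (0.735)(0.193)² + (0.216)(0.131)² = 0.03108 kg·m²; I_f = 1.414 + 0.03108 = 1.445 kg·m².
ω_f = I_p ω_i / I_f = (1.414)(73.2) / 1.445 = 71.62 rpm.
KE_i = ½(1.414)(7.665 rad/s)² = 41.53 J; KE_f = ½(1.445)(7.501)² = 40.64 J.

energy lost ≈ 0.894 J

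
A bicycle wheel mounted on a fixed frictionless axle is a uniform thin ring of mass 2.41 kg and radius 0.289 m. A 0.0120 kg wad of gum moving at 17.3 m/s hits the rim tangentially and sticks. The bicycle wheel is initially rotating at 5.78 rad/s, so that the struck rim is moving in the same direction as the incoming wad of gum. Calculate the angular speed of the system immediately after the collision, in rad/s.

About the axle the impulsive forces during the collision are internal, so angular momentum about that axis is conserved.
I_p = (2.41)(0.289)² = 0.2013 kg·m². Taking the sense of the wad of gum's angular momentum as positive, L_{wad} = m v R = (0.0120)(17.3)(0.289) = 0.06000 kg·m²/s.
L_i = +I_p ω_p + m v R = +(0.2013)(5.78) + 0.06000 = 1.223 kg·m²/s.
After sticking, I_f = I_p + m R² = 0.2013 + (0.0120)(0.289)² = 0.2023 kg·m².
ω_f = L_i / I_f = 1.223 / 0.2023 = 6.048 rad/s.

|ω_f| ≈ 6.05 rad/s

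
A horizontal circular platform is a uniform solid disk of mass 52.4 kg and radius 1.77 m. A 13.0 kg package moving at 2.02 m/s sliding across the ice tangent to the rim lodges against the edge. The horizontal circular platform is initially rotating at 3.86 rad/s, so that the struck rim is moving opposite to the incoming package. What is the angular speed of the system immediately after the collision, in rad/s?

About the central axle the impulsive forces during the collision are internal, so angular momentum about that axis is conserved.
I_p = ½(52.4)(1.77)² = 82.08 kg·m². Taking the sense of the package's angular momentum as positive, L_{package} = m v R = (13.0)(2.02)(1.77) = 46.48 kg·m²/s.
L_i = −I_p ω_p + m v R = −(82.08)(3.86) + 46.48 = -270.4 kg·m²/s.
After sticking, I_f = I_p + m R² = 82.08 + (13.0)(1.77)² = 122.8 kg·m².
ω_f = L_i / I_f = -270.4 / 122.8 = -2.201 rad/s.

|ω_f| ≈ 2.20 rad/s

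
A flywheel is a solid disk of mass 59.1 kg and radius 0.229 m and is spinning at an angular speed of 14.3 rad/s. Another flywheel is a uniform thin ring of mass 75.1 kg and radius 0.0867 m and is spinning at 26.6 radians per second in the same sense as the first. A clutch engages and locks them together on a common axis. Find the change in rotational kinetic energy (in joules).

ΔKE ≈ -31.3 J

The coupling torques are internal; angular momentum about the shared axis is conserved.
Moments of inertia: I_A = ½(59.1)(0.229)² = 1.550 kg·m²; I_B = (75.1)(0.0867)² = 0.5645 kg·m².
Taking A's sense as positive: L = (1.550)(14.3) + (0.5645)(26.6) = 37.18 kg·m²·rad/s.
Combined I = 1.550 + 0.5645 = 2.114 kg·m².
ω_f = L / I = 37.18 / 2.114 = 17.58 rad/s.
KE_i = ½ΣIω² = 358.2 J; KE_f = ½(2.114)(17.58)² = 326.9 J.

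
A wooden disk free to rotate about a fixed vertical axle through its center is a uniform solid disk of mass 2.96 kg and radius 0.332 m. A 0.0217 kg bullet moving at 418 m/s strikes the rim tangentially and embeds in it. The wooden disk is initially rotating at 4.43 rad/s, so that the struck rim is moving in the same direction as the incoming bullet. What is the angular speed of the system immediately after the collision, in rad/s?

About the axle the impulsive forces during the collision are internal, so angular momentum about that axis is conserved.
I_p = ½(2.96)(0.332)² = 0.1631 kg·m². Taking the sense of the bullet's angular momentum as positive, L_{bullet} = m v R = (0.0217)(418)(0.332) = 3.011 kg·m²/s.
L_i = +I_p ω_p + m v R = +(0.1631)(4.43) + 3.011 = 3.734 kg·m²/s.
After sticking, I_f = I_p + m R² = 0.1631 + (0.0217)(0.332)² = 0.1655 kg·m².
ω_f = L_i / I_f = 3.734 / 0.1655 = 22.56 rad/s.

|ω_f| ≈ 22.6 rad/s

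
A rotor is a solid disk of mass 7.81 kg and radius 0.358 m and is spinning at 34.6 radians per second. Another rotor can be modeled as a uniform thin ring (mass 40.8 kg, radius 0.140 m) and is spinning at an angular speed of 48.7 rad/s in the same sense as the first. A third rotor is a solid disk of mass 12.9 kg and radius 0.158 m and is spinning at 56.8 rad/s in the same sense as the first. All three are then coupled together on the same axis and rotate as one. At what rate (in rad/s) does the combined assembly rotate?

|ω_f| ≈ 44.8 rad/s

No external torque acts about the common axis, so total angular momentum is conserved.
Moments of inertia: I_A = ½(7.81)(0.358)² = 0.5005 kg·m²; I_B = (40.8)(0.140)² = 0.7997 kg·m²; I_C = ½(12.9)(0.158)² = 0.1610 kg·m².
Taking A's sense as positive: L = (0.5005)(34.6) + (0.7997)(48.7) + (0.1610)(56.8) = 65.41 kg·m²·rad/s.
Combined I = 0.5005 + 0.7997 + 0.1610 = 1.461 kg·m².
ω_f = L / I = 65.41 / 1.461 = 44.76 rad/s.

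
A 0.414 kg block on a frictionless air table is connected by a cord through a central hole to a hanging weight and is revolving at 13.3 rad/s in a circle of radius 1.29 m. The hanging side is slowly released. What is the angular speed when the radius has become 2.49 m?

The constraining force is radial, so m r² ω about the center is conserved.
ω₂ = ω₁ (r₁/r₂)² = (13.3)(1.29/2.49)² = 3.570 rad/s.

ω₂ ≈ 3.57 rad/s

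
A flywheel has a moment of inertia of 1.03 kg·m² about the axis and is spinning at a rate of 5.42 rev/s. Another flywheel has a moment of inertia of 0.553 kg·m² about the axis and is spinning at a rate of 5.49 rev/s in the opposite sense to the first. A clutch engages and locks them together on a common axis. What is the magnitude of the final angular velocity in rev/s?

|ω_f| ≈ 1.61 rev/s

The coupling torques are internal; angular momentum about the shared axis is conserved.
Taking A's sense as positive: L = (1.030)(5.42) − (0.5530)(5.49) = 2.547 kg·m²·rev/s.
Combined I = 1.030 + 0.5530 = 1.583 kg·m².
ω_f = L / I = 2.547 / 1.583 = 1.609 rev/s.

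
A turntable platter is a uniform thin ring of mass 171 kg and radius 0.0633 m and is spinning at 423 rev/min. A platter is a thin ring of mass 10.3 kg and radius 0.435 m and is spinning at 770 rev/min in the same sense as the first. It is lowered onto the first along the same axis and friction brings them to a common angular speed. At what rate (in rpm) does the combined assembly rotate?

|ω_f| ≈ 680 rpm

The coupling torques are internal; angular momentum about the shared axis is conserved.
Moments of inertia: I_A = (171)(0.0633)² = 0.6852 kg·m²; I_B = (10.3)(0.435)² = 1.949 kg·m².
Taking A's sense as positive: L = (0.6852)(423) + (1.949)(770) = 1791 kg·m²·rpm.
Combined I = 0.6852 + 1.949 = 2.634 kg·m².
ω_f = L / I = 1791 / 2.634 = 679.7 rpm.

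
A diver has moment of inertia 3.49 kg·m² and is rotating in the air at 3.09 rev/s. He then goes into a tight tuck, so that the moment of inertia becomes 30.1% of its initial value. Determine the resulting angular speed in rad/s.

No external torque acts about the spin axis, so angular momentum is conserved.
I₂ = 0.301 × 3.49 = 1.050 kg·m².
ω₂ = I₁ω₁ / I₂ = (3.490)(3.09 rev/s) / (1.050) = 10.27 rev/s = 64.50 rad/s.

ω₂ ≈ 64.5 rad/s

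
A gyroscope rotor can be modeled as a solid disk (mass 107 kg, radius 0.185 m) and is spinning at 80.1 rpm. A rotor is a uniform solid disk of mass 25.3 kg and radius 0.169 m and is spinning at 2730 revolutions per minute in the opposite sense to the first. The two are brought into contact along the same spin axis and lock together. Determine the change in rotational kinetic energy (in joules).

No external torque acts about the common axis, so total angular momentum is conserved.
Moments of inertia: I_A = ½(107)(0.185)² = 1.831 kg·m²; I_B = ½(25.3)(0.169)² = 0.3613 kg·m².
Taking A's sense as positive: L = (1.831)(80.1) − (0.3613)(2730) = -839.7 kg·m²·rpm.
Combined I = 1.831 + 0.3613 = 2.192 kg·m².
ω_f = L / I = -839.7 / 2.192 = -383.0 rpm.
KE_i = ½ΣIω² = 14830 J; KE_f = ½(2.192)(40.11)² = 1763 J.

ΔKE ≈ -13100 J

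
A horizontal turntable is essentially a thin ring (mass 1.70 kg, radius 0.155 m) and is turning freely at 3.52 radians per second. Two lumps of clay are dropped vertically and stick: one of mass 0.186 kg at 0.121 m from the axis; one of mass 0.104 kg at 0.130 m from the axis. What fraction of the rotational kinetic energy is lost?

The added mass arrives with no angular momentum about the axis, and any external torque about the axis is negligible, so the system's angular momentum is conserved.
I_p = (1.70)(0.155)² = 0.04084 kg·m².
Added inertia Σmr² = (0.186)(0.121)² + (0.104)(0.130)² = 0.004481 kg·m²; I_f = 0.04084 + 0.004481 = 0.04532 kg·m².
ω_f = I_p ω_i / I_f = (0.04084)(3.52) / 0.04532 = 3.172 rad/s.
KE_i = ½(0.04084)(3.520 rad/s)² = 0.2530 J; KE_f = ½(0.04532)(3.172)² = 0.2280 J.
Fraction lost = 0.09886.

fraction ≈ 0.0989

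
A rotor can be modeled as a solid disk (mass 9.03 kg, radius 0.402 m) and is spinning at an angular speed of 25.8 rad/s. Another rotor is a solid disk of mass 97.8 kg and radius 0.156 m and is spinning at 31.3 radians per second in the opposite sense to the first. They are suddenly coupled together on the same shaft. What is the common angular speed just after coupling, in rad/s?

|ω_f| ≈ 9.60 rad/s

The coupling torques are internal; angular momentum about the shared axis is conserved.
Moments of inertia: I_A = ½(9.03)(0.402)² = 0.7296 kg·m²; I_B = ½(97.8)(0.156)² = 1.190 kg·m².
Taking A's sense as positive: L = (0.7296)(25.8) − (1.190)(31.3) = -18.42 kg·m²·rad/s.
Combined I = 0.7296 + 1.190 = 1.920 kg·m².
ω_f = L / I = -18.42 / 1.920 = -9.597 rad/s.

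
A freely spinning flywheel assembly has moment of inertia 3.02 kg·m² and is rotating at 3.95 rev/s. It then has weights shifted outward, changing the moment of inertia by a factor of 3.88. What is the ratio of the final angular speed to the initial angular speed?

No external torque acts about the spin axis, so angular momentum is conserved.
I₂ = 3.88 × 3.02 = 11.72 kg·m².
ω₂/ω₁ = I₁/I₂ = 3.020 / 11.72 = 0.2577.

ω₂/ω₁ ≈ 0.258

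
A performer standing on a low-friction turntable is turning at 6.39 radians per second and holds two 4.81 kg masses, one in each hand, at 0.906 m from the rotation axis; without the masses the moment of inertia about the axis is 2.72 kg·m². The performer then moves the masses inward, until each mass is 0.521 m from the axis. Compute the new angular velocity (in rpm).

Angular momentum about the spin axis is conserved since the torque about it is zero.
I₁ = 2.72 + 2(4.81)(0.906)² = 10.62 kg·m²; I₂ = 2.72 + 2(4.81)(0.521)² = 5.331 kg·m².
ω₂ = I₁ω₁ / I₂ = (10.62)(6.39 rad/s) / (5.331) = 12.72 rad/s = 121.5 rpm.

ω₂ ≈ 122 rpm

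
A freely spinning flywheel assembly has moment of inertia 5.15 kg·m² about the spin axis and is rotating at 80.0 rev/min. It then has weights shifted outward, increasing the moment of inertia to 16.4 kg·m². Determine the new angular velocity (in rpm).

ω₂ ≈ 25.1 rpm

With no external torque about the axis, L is conserved: I₁ω₁ = I₂ω₂.
ω₂ = I₁ω₁ / I₂ = (5.150)(80.0 rpm) / (16.40) = 25.12 rpm.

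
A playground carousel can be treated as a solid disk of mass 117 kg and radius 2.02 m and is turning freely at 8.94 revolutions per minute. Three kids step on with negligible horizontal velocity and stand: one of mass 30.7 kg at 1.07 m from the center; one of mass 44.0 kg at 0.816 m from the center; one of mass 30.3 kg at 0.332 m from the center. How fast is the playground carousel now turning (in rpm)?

No external torque acts about the center; L_before = L_after.
I_p = ½(117)(2.02)² = 238.7 kg·m².
Added inertia Σmr² = (30.7)(1.07)² + (44.0)(0.816)² + (30.3)(0.332)² = 67.79 kg·m²; I_f = 238.7 + 67.79 = 306.5 kg·m².
ω_f = I_p ω_i / I_f = (238.7)(8.94) / 306.5 = 6.963 rpm.

ω_f ≈ 6.96 rpm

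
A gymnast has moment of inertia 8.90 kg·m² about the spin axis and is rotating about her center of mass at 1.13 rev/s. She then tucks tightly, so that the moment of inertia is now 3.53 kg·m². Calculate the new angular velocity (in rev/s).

ω₂ ≈ 2.85 rev/s

With no external torque about the axis, L is conserved: I₁ω₁ = I₂ω₂.
ω₂ = I₁ω₁ / I₂ = (8.900)(1.13 rev/s) / (3.530) = 2.849 rev/s.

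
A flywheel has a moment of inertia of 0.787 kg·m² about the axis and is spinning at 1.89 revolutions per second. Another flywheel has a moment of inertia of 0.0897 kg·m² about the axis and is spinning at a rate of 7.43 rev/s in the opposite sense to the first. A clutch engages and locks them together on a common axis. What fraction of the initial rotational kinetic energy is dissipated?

fraction ≈ 0.901

No external torque acts about the common axis, so total angular momentum is conserved.
Taking A's sense as positive: L = (0.7870)(1.89) − (0.08970)(7.43) = 0.8210 kg·m²·rev/s.
Combined I = 0.7870 + 0.08970 = 0.8767 kg·m².
ω_f = L / I = 0.8210 / 0.8767 = 0.9364 rev/s.
KE_i = ½ΣIω² = 153.2 J; KE_f = ½(0.8767)(5.884)² = 15.17 J.
Fraction dissipated = (KE_i − KE_f)/KE_i = 0.9010.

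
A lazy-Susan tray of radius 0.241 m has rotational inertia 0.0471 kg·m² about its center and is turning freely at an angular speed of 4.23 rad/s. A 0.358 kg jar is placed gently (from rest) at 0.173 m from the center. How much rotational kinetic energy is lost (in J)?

energy lost ≈ 0.0781 J

No external torque acts about the center; L_before = L_after.
Added inertia Σmr² = (0.358)(0.173)² = 0.01071 kg·m²; I_f = 0.04710 + 0.01071 = 0.05781 kg·m².
ω_f = I_p ω_i / I_f = (0.04710)(4.23) / 0.05781 = 3.446 rad/s.
KE_i = ½(0.04710)(4.230 rad/s)² = 0.4214 J; KE_f = ½(0.05781)(3.446)² = 0.3433 J.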